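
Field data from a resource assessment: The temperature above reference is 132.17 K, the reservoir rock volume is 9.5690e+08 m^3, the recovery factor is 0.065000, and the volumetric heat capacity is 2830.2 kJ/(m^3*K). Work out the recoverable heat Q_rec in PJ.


Step 1: Q_s = Vr*rhoc*dT/1e12 = 9.5690e+08*2830.2*132.17/1e12 = 357.9452 PJ
Step 2: Q_rec = Q_s * RF = 357.9452 * 0.065 = 23.266 PJ
Q_rec = 23.266 PJ


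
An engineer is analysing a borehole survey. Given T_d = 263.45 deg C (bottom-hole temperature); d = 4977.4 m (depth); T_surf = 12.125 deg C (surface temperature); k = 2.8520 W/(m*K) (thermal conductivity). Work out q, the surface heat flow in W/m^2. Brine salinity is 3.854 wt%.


Step 1: grad = (T_d - T_surf)/d * 1000 = (263.45 - 12.125)/4977.4 * 1000 = 50.49323 deg C/km
Step 2: q = k * grad / 1000 = 2.852 * 50.49323 / 1000 = 0.14401 W/m^2
q = 0.14401 W/m^2


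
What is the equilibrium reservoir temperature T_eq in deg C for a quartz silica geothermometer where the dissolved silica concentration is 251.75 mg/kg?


T_eq = 1309 / (5.19 - log10(SiO2)) - 273.15
T_eq = 1309 / (5.19 - log10(251.75)) - 273.15
T_eq = 196.19 deg C


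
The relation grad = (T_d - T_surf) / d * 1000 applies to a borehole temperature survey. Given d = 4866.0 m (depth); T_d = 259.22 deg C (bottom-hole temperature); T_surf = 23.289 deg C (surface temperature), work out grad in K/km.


grad = (T_d - T_surf) / d * 1000
grad = (259.22 - 23.289) / 4866.0 * 1000
grad = 48.48561 deg C/km
Convert: 48.48561 deg C/km * 1.0 = 48.486 K/km
grad = 48.486 K/km


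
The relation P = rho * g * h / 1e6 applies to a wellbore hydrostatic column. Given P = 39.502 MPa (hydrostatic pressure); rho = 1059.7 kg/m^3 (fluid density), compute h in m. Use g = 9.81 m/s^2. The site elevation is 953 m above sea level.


h = P * 1e6 / (g * rho)
h = 39.502 * 1e6 / (9.81 * 1059.7)
h = 3799.9 m


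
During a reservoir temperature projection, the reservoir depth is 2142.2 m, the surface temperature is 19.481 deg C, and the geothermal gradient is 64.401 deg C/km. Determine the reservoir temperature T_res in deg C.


T_res = T_surf + grad * d / 1000
T_res = 19.481 + 64.401 * 2142.2 / 1000
T_res = 157.44 deg C


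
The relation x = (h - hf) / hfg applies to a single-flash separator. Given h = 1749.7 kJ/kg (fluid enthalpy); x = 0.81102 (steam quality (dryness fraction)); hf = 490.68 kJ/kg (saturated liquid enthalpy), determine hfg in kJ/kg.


hfg = (h - hf) / x
hfg = (1749.7 - 490.68) / 0.81102
hfg = 1552.4 kJ/kg


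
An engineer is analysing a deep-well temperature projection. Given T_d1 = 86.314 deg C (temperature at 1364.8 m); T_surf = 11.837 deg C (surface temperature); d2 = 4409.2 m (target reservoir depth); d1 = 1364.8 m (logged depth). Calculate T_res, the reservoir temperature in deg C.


Step 1: grad = (T_d1 - T_surf)/d1 * 1000 = (86.314 - 11.837)/1364.8 * 1000 = 54.56990 deg C/km
Step 2: T_res = T_surf + grad*d2/1000 = 11.837 + 54.56990*4409.2/1000 = 252.45 deg C
T_res = 252.45 deg C


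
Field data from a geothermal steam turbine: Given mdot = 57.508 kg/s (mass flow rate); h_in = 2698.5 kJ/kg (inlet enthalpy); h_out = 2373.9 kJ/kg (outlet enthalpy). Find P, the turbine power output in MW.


P = mdot * (h_in - h_out) / 1000
P = 57.508 * (2698.5 - 2373.9) / 1000
P = 18.667 MW


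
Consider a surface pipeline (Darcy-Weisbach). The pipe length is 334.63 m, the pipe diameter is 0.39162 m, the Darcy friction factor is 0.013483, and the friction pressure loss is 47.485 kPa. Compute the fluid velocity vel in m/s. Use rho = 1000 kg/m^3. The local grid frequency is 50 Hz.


vel = sqrt(dP*1000*2*D / (f*L*rho))
vel = sqrt(47.485*1000*2*0.39162 / (0.013483*334.63*1000))
vel = 2.8711 m/s


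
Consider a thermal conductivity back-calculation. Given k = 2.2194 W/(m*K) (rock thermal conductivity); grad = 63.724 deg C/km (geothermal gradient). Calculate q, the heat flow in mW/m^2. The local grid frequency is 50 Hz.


q = k * grad / 1000
q = 2.2194 * 63.724 / 1000
q = 0.1414290 W/m^2
Convert: 0.1414290 W/m^2 * 1000.0 = 141.43 mW/m^2
q = 141.43 mW/m^2


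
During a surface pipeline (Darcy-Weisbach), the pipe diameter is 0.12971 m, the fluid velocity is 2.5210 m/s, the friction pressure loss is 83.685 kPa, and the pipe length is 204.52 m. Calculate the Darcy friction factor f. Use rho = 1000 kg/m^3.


f = dP*1000 / ((L/D)*(rho*vel^2/2))
f = 83.685*1000 / ((204.52/0.12971)*(1000*2.5210^2/2))
f = 0.016702


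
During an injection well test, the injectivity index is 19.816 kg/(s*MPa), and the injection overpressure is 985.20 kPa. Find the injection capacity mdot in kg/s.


mdot = II * dP / 1000
mdot = 19.816 * 985.20 / 1000
mdot = 19.523 kg/s


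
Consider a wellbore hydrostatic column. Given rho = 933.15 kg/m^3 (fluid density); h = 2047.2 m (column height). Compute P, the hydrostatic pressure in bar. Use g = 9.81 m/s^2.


P = rho * g * h / 1e6
P = 933.15 * 9.81 * 2047.2 / 1e6
P = 18.74048 MPa
Convert: 18.74048 MPa * 10.0 = 187.40 bar
P = 187.40 bar


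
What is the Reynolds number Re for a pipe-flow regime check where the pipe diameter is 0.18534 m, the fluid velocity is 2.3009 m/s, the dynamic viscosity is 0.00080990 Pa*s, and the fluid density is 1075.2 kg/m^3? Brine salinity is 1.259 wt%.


Re = rho * vel * D / mu
Re = 1075.2 * 2.3009 * 0.18534 / 0.00080990
Re = 5.6614e+05


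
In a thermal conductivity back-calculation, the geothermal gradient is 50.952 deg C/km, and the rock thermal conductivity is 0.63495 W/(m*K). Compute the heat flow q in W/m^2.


q = k * grad / 1000
q = 0.63495 * 50.952 / 1000
q = 0.032352 W/m^2


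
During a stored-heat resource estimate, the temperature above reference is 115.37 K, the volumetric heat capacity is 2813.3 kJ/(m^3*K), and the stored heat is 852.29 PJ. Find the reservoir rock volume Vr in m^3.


Vr = Q_s * 1e12 / (rhoc * dT)
Vr = 852.29 * 1e12 / (2813.3 * 115.37)
Vr = 2.6259e+09 m^3


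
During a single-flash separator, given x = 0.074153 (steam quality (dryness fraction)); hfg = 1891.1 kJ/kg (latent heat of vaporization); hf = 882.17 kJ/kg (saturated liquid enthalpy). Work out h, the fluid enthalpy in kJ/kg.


h = hf + x * hfg
h = 882.17 + 0.074153 * 1891.1
h = 1022.4 kJ/kg


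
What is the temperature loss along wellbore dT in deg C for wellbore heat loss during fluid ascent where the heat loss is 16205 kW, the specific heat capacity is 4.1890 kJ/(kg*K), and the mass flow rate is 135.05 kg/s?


dT = Q_loss / (mdot * cp)
dT = 16205 / (135.05 * 4.1890)
dT = 28.64469 K
Convert (temperature difference, 1 K = 1 deg C): 28.64469 K = 28.64469 deg C
dT = 28.645 deg C


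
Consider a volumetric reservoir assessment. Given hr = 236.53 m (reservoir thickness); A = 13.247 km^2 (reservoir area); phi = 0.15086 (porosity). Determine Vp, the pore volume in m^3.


Vp = A * 1e6 * hr * phi
Vp = 13.247 * 1e6 * 236.53 * 0.15086
Vp = 4.7269e+08 m^3


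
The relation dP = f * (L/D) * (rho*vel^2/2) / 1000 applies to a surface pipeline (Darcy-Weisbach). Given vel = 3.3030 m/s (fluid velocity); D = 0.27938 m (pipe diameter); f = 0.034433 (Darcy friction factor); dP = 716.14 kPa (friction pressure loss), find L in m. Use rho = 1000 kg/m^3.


L = dP*1000*D / (f*rho*vel^2/2)
L = 716.14*1000*0.27938 / (0.034433*1000*3.3030^2/2)
L = 1065.2 m


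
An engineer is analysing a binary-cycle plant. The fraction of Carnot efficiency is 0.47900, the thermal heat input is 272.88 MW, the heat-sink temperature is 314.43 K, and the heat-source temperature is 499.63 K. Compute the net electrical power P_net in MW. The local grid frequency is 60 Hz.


Step 1: eta = (1 - Tc/Th)*f = (1 - 314.43/499.63)*0.479 = 0.1775530
Step 2: P_net = eta * Q_in = 0.1775530 * 272.88 = 48.451 MW
P_net = 48.451 MW


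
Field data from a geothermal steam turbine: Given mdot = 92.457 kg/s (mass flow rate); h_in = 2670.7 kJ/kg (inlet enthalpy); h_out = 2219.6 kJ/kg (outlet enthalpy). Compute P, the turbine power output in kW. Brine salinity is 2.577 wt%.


P = mdot * (h_in - h_out) / 1000
P = 92.457 * (2670.7 - 2219.6) / 1000
P = 41.70735 MW
Convert: 41.70735 MW * 1000.0 = 41707 kW
P = 41707 kW


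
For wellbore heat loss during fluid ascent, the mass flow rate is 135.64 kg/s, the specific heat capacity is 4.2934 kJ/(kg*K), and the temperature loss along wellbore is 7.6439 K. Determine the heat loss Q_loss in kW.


Q_loss = mdot * cp * dT
Q_loss = 135.64 * 4.2934 * 7.6439
Q_loss = 4451.5 kW


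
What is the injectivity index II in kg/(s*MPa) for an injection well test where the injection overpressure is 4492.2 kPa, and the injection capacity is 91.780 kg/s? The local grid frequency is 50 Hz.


II = mdot * 1000 / dP
II = 91.780 * 1000 / 4492.2
II = 20.431 kg/(s*MPa)


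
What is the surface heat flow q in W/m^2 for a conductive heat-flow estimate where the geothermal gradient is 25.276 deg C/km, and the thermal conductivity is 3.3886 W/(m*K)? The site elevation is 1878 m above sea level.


q = k * grad / 1000
q = 3.3886 * 25.276 / 1000
q = 0.085650 W/m^2


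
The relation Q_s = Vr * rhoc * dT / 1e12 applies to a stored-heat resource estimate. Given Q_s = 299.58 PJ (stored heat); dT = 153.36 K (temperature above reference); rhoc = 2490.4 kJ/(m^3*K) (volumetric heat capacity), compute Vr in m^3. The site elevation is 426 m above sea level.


Vr = Q_s * 1e12 / (rhoc * dT)
Vr = 299.58 * 1e12 / (2490.4 * 153.36)
Vr = 7.8439e+08 m^3


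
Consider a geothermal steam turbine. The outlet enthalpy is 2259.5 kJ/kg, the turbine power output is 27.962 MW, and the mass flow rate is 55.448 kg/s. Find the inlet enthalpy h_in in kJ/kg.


h_in = h_out + P * 1000 / mdot
h_in = 2259.5 + 27.962 * 1000 / 55.448
h_in = 2763.8 kJ/kg


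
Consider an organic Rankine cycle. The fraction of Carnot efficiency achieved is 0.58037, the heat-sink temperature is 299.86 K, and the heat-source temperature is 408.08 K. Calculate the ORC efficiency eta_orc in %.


eta_orc = (1 - Tc/Th) * f * 100
eta_orc = (1 - 299.86/408.08) * 0.58037 * 100
eta_orc = 15.391 %


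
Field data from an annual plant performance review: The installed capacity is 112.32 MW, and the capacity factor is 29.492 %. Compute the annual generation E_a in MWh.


E_a = CF / 100 * cap * 8760
E_a = 29.492 / 100 * 112.32 * 8760
E_a = 2.9018e+05 MWh


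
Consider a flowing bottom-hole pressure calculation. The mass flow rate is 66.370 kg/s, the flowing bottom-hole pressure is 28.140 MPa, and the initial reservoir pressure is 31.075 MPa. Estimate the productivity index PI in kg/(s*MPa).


PI = mdot / (P_i - P_wf)
PI = 66.370 / (31.075 - 28.140)
PI = 22.613 kg/(s*MPa)


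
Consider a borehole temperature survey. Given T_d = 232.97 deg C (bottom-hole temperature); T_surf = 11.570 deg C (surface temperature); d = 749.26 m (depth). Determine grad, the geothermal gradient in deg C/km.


grad = (T_d - T_surf) / d * 1000
grad = (232.97 - 11.570) / 749.26 * 1000
grad = 295.49 deg C/km


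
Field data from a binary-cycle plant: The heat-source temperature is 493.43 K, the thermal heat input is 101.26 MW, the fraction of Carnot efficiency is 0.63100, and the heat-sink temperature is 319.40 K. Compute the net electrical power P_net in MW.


Step 1: eta = (1 - Tc/Th)*f = (1 - 319.4/493.43)*0.631 = 0.2225502
Step 2: P_net = eta * Q_in = 0.2225502 * 101.26 = 22.535 MW
P_net = 22.535 MW


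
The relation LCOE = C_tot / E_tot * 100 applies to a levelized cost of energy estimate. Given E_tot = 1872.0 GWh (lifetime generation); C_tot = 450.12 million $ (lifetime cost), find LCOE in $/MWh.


LCOE = C_tot / E_tot * 100
LCOE = 450.12 / 1872.0 * 100
LCOE = 24.04487 cents/kWh
Convert: 24.04487 cents/kWh * 10.0 = 240.45 $/MWh
LCOE = 240.45 $/MWh


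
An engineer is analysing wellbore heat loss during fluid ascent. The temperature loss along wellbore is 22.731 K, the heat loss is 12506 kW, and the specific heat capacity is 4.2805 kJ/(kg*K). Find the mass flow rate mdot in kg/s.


mdot = Q_loss / (cp * dT)
mdot = 12506 / (4.2805 * 22.731)
mdot = 128.53 kg/s


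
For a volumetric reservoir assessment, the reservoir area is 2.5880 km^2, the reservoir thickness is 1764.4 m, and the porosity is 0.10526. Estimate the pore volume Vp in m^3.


Vp = A * 1e6 * hr * phi
Vp = 2.5880 * 1e6 * 1764.4 * 0.10526
Vp = 4.8065e+08 m^3


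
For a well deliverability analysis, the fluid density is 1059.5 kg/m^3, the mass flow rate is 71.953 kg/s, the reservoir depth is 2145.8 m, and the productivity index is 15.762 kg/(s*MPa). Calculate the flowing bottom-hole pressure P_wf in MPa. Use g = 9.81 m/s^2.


Step 1: P_i = rho*g*h/1e6 = 1059.5*9.81*2145.8/1e6 = 22.30279 MPa
Step 2: P_wf = P_i - mdot/PI = 22.30279 - 71.953/15.762 = 17.738 MPa
P_wf = 17.738 MPa


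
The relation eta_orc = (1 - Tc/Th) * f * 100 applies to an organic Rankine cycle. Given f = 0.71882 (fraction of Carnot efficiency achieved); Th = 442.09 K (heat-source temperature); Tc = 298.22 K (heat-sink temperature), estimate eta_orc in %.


eta_orc = (1 - Tc/Th) * f * 100
eta_orc = (1 - 298.22/442.09) * 0.71882 * 100
eta_orc = 23.393 %


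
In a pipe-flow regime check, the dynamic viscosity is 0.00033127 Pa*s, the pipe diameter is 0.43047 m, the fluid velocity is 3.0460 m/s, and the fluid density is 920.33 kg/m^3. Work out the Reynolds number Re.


Re = rho * vel * D / mu
Re = 920.33 * 3.0460 * 0.43047 / 0.00033127
Re = 3.6428e+06


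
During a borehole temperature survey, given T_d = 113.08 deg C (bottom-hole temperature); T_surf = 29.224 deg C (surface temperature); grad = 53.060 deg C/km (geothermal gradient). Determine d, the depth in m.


d = (T_d - T_surf) / grad * 1000
d = (113.08 - 29.224) / 53.060 * 1000
d = 1580.4 m


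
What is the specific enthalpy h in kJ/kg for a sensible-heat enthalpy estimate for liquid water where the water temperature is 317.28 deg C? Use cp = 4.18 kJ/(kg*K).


h = cp * T
h = 4.18 * 317.28
h = 1326.2 kJ/kg


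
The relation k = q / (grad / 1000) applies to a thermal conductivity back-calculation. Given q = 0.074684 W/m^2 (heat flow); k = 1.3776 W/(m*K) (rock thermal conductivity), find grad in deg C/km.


grad = q / k * 1000
grad = 0.074684 / 1.3776 * 1000
grad = 54.213 deg C/km


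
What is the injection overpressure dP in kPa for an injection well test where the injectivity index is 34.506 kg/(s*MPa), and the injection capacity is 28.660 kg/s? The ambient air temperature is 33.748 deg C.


dP = mdot * 1000 / II
dP = 28.660 * 1000 / 34.506
dP = 830.58 kPa


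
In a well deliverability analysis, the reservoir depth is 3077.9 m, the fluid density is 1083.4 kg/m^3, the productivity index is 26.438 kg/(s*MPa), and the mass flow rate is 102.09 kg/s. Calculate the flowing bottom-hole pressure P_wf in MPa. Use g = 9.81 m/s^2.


Step 1: P_i = rho*g*h/1e6 = 1083.4*9.81*3077.9/1e6 = 32.71240 MPa
Step 2: P_wf = P_i - mdot/PI = 32.71240 - 102.09/26.438 = 28.851 MPa
P_wf = 28.851 MPa


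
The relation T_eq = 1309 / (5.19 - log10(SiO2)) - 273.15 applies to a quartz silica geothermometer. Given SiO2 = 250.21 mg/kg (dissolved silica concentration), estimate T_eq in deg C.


T_eq = 1309 / (5.19 - log10(SiO2)) - 273.15
T_eq = 1309 / (5.19 - log10(250.21)) - 273.15
T_eq = 195.74 deg C


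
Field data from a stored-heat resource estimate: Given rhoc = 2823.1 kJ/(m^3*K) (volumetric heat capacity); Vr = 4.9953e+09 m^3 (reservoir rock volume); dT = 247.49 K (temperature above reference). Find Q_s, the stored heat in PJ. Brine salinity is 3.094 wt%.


Q_s = Vr * rhoc * dT / 1e12
Q_s = 4.9953e+09 * 2823.1 * 247.49 / 1e12
Q_s = 3490.2 PJ


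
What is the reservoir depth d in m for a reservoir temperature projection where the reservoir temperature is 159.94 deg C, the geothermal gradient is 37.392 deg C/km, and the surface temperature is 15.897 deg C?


d = (T_res - T_surf) / grad * 1000
d = (159.94 - 15.897) / 37.392 * 1000
d = 3852.2 m


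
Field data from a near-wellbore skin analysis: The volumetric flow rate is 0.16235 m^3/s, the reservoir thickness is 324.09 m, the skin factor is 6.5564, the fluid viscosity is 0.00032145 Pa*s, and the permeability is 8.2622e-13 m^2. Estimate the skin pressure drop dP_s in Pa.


dP_s = S * q * mu / (2*pi*k*hr) / 1000
dP_s = 6.5564 * 0.16235 * 0.00032145 / (2*pi*8.2622e-13*324.09) / 1000
dP_s = 203.3714 kPa
Convert: 203.3714 kPa * 1000.0 = 2.0337e+05 Pa
dP_s = 2.0337e+05 Pa


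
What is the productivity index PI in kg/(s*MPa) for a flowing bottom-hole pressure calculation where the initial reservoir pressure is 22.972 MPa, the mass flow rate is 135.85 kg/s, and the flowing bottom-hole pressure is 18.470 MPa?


PI = mdot / (P_i - P_wf)
PI = 135.85 / (22.972 - 18.470)
PI = 30.175 kg/(s*MPa)


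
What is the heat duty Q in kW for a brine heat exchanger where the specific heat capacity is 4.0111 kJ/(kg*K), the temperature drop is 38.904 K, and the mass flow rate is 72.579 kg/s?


Q = mdot * cp * dT / 1000
Q = 72.579 * 4.0111 * 38.904 / 1000
Q = 11.32580 MW
Convert: 11.32580 MW * 1000.0 = 11326 kW
Q = 11326 kW


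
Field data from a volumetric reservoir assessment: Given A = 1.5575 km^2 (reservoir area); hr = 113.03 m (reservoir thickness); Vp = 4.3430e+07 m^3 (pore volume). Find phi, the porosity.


phi = Vp / (A * 1e6 * hr)
phi = 4.3430e+07 / (1.5575 * 1e6 * 113.03)
phi = 0.24670


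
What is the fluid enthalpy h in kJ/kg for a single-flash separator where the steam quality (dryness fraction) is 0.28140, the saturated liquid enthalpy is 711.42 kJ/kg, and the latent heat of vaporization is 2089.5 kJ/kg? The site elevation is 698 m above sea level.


h = hf + x * hfg
h = 711.42 + 0.28140 * 2089.5
h = 1299.4 kJ/kg


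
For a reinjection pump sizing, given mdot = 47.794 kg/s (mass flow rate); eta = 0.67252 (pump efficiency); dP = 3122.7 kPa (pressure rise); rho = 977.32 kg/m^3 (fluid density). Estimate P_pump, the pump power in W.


P_pump = mdot * dP / (rho * eta)
P_pump = 47.794 * 3122.7 / (977.32 * 0.67252)
P_pump = 227.0710 kW
Convert: 227.0710 kW * 1000.0 = 2.2707e+05 W
P_pump = 2.2707e+05 W


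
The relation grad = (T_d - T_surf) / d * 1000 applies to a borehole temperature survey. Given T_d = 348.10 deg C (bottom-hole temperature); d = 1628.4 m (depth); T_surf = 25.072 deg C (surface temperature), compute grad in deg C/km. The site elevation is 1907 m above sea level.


grad = (T_d - T_surf) / d * 1000
grad = (348.10 - 25.072) / 1628.4 * 1000
grad = 198.37 deg C/km


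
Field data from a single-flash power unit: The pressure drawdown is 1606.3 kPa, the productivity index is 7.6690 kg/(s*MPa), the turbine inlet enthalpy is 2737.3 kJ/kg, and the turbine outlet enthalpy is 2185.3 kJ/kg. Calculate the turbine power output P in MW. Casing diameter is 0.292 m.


Step 1: mdot = PI * dP / 1000 = 7.669 * 1606.3 / 1000 = 12.31871 kg/s
Step 2: P = mdot*(h_in - h_out)/1000 = 12.31871*(2737.3 - 2185.3)/1000 = 6.7999 MW
P = 6.7999 MW


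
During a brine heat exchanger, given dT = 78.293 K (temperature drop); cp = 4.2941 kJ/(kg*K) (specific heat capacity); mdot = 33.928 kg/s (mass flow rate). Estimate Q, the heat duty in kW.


Q = mdot * cp * dT / 1000
Q = 33.928 * 4.2941 * 78.293 / 1000
Q = 11.40652 MW
Convert: 11.40652 MW * 1000.0 = 11407 kW
Q = 11407 kW


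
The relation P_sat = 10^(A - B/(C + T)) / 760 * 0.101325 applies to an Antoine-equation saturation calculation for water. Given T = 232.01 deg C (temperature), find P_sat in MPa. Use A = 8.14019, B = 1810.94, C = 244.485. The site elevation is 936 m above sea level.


P_sat = 10^(A - B/(C + T)) / 760 * 0.101325
P_sat = 10^(8.14019 - 1810.94/(244.485 + 232.01)) / 760 * 0.101325
P_sat = 2.9144 MPa


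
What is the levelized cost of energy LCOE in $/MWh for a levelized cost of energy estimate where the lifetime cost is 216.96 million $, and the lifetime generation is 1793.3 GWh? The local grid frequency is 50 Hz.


LCOE = C_tot / E_tot * 100
LCOE = 216.96 / 1793.3 * 100
LCOE = 12.09837 cents/kWh
Convert: 12.09837 cents/kWh * 10.0 = 120.98 $/MWh
LCOE = 120.98 $/MWh


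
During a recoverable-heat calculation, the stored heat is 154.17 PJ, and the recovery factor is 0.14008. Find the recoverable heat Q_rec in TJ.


Q_rec = Q_s * RF
Q_rec = 154.17 * 0.14008
Q_rec = 21.59613 PJ
Convert: 21.59613 PJ * 1000.0 = 21596 TJ
Q_rec = 21596 TJ


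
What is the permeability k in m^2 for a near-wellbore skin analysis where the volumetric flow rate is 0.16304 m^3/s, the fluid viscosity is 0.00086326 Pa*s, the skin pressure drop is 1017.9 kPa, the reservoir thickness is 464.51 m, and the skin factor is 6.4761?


k = S*q*mu / (2*pi*dP_s*1000*hr)
k = 6.4761*0.16304*0.00086326 / (2*pi*1017.9*1000*464.51)
k = 3.0681e-13 m^2


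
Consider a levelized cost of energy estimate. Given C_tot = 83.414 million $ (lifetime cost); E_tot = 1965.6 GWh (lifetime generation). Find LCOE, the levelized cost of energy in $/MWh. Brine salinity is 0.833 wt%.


LCOE = C_tot / E_tot * 100
LCOE = 83.414 / 1965.6 * 100
LCOE = 4.243691 cents/kWh
Convert: 4.243691 cents/kWh * 10.0 = 42.437 $/MWh
LCOE = 42.437 $/MWh


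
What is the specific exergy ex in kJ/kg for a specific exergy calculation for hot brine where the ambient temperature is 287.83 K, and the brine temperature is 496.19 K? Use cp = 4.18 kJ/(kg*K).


ex = cp * ((T_b - T_0) - T_0 * ln(T_b/T_0))
ex = 4.18 * ((496.19 - 287.83) - 287.83 * ln(496.19/287.83))
ex = 215.73 kJ/kg


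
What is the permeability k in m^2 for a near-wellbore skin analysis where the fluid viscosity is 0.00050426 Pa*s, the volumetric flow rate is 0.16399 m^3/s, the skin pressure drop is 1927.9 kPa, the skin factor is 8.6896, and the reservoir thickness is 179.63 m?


k = S*q*mu / (2*pi*dP_s*1000*hr)
k = 8.6896*0.16399*0.00050426 / (2*pi*1927.9*1000*179.63)
k = 3.3024e-13 m^2


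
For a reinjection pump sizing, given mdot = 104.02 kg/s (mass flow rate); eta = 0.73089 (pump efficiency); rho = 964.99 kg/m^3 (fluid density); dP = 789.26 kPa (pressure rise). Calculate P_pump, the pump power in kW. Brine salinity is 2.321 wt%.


P_pump = mdot * dP / (rho * eta)
P_pump = 104.02 * 789.26 / (964.99 * 0.73089)
P_pump = 116.40 kW


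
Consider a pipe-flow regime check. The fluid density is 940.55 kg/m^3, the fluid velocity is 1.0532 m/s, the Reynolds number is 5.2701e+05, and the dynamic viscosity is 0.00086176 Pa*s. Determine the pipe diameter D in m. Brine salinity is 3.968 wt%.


D = Re * mu / (rho * vel)
D = 5.2701e+05 * 0.00086176 / (940.55 * 1.0532)
D = 0.45847 m


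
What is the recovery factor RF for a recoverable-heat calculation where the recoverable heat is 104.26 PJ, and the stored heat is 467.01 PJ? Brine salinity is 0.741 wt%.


RF = Q_rec / Q_s
RF = 104.26 / 467.01
RF = 0.22325


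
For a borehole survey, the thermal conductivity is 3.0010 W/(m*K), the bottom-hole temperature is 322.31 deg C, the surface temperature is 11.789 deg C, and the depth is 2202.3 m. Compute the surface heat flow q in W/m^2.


Step 1: grad = (T_d - T_surf)/d * 1000 = (322.31 - 11.789)/2202.3 * 1000 = 140.9985 deg C/km
Step 2: q = k * grad / 1000 = 3.001 * 140.9985 / 1000 = 0.42314 W/m^2
q = 0.42314 W/m^2


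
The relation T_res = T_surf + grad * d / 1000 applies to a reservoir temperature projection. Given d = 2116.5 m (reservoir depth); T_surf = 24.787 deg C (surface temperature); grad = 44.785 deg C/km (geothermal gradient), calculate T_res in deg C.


T_res = T_surf + grad * d / 1000
T_res = 24.787 + 44.785 * 2116.5 / 1000
T_res = 119.57 deg C


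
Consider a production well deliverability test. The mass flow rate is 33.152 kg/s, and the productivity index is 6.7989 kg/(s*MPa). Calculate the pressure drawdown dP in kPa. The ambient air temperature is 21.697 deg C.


dP = mdot * 1000 / PI
dP = 33.152 * 1000 / 6.7989
dP = 4876.1 kPa


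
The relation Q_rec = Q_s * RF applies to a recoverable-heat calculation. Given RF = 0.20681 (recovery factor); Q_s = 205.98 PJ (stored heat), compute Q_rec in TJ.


Q_rec = Q_s * RF
Q_rec = 205.98 * 0.20681
Q_rec = 42.59872 PJ
Convert: 42.59872 PJ * 1000.0 = 42599 TJ
Q_rec = 42599 TJ


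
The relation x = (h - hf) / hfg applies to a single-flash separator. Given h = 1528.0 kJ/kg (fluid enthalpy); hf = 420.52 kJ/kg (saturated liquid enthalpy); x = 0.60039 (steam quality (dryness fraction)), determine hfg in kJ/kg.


hfg = (h - hf) / x
hfg = (1528.0 - 420.52) / 0.60039
hfg = 1844.6 kJ/kg


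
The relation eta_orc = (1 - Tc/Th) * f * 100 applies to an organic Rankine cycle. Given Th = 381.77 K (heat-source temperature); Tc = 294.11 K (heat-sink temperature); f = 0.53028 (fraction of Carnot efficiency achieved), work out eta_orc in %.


eta_orc = (1 - Tc/Th) * f * 100
eta_orc = (1 - 294.11/381.77) * 0.53028 * 100
eta_orc = 12.176 %


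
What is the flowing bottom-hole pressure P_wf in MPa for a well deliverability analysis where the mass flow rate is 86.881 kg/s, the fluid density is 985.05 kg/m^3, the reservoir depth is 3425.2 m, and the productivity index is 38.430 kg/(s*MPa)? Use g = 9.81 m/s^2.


Step 1: P_i = rho*g*h/1e6 = 985.05*9.81*3425.2/1e6 = 33.09887 MPa
Step 2: P_wf = P_i - mdot/PI = 33.09887 - 86.881/38.43 = 30.838 MPa
P_wf = 30.838 MPa


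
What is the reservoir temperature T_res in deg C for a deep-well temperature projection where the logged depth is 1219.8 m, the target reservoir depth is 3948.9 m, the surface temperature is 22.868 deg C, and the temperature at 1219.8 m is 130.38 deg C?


Step 1: grad = (T_d1 - T_surf)/d1 * 1000 = (130.38 - 22.868)/1219.8 * 1000 = 88.13904 deg C/km
Step 2: T_res = T_surf + grad*d2/1000 = 22.868 + 88.13904*3948.9/1000 = 370.92 deg C
T_res = 370.92 deg C


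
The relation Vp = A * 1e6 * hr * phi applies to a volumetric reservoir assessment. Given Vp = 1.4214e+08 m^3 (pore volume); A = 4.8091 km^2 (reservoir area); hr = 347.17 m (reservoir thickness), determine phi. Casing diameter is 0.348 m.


phi = Vp / (A * 1e6 * hr)
phi = 1.4214e+08 / (4.8091 * 1e6 * 347.17)
phi = 0.085135


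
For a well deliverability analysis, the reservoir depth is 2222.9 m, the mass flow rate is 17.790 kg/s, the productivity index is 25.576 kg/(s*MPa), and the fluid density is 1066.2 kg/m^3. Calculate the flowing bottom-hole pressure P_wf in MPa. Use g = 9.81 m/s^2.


Step 1: P_i = rho*g*h/1e6 = 1066.2*9.81*2222.9/1e6 = 23.25025 MPa
Step 2: P_wf = P_i - mdot/PI = 23.25025 - 17.79/25.576 = 22.555 MPa
P_wf = 22.555 MPa


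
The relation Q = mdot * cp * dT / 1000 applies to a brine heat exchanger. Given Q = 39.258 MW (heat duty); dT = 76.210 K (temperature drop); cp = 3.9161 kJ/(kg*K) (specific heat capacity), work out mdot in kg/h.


mdot = Q * 1000 / (cp * dT)
mdot = 39.258 * 1000 / (3.9161 * 76.210)
mdot = 131.5414 kg/s
Convert: 131.5414 kg/s * 3600.0 = 4.7355e+05 kg/h
mdot = 4.7355e+05 kg/h


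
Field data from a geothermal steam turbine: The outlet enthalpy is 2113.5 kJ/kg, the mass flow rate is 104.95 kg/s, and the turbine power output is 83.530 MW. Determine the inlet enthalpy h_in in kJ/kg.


h_in = h_out + P * 1000 / mdot
h_in = 2113.5 + 83.530 * 1000 / 104.95
h_in = 2909.4 kJ/kg


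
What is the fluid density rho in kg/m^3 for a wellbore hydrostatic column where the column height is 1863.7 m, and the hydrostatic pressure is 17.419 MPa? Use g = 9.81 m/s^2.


rho = P * 1e6 / (g * h)
rho = 17.419 * 1e6 / (9.81 * 1863.7)
rho = 952.75 kg/m^3


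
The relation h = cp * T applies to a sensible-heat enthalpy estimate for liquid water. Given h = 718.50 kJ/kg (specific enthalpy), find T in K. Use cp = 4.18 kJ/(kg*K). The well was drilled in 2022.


T = h / cp
T = 718.50 / 4.18
T = 171.8900 deg C
Convert to K: 171.8900 + 273.15 = 445.04 K
T = 445.04 K


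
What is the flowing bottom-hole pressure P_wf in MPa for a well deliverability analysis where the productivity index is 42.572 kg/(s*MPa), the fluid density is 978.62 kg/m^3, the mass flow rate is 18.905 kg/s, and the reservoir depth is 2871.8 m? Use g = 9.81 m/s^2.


Step 1: P_i = rho*g*h/1e6 = 978.62*9.81*2871.8/1e6 = 27.57003 MPa
Step 2: P_wf = P_i - mdot/PI = 27.57003 - 18.905/42.572 = 27.126 MPa
P_wf = 27.126 MPa


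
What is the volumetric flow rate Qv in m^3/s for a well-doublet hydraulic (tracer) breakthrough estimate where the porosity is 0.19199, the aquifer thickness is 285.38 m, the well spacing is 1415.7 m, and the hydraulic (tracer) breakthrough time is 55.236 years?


Qv = pi*hr*phi*L^2 / (3*t_bt*365.25*86400)
Qv = pi*285.38*0.19199*1415.7^2 / (3*55.236*365.25*86400)
Qv = 0.065970 m^3/s


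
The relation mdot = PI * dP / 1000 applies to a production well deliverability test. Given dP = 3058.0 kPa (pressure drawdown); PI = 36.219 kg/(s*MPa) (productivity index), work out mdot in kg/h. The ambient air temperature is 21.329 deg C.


mdot = PI * dP / 1000
mdot = 36.219 * 3058.0 / 1000
mdot = 110.7577 kg/s
Convert: 110.7577 kg/s * 3600.0 = 3.9873e+05 kg/h
mdot = 3.9873e+05 kg/h


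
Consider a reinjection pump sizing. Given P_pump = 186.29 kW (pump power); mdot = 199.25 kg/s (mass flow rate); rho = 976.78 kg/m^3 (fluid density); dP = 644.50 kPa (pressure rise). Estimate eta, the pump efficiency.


eta = mdot * dP / (rho * P_pump)
eta = 199.25 * 644.50 / (976.78 * 186.29)
eta = 0.70572


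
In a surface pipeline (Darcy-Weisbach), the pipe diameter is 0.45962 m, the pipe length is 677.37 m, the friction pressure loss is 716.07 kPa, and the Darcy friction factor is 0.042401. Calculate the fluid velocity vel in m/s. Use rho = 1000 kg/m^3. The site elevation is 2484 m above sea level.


vel = sqrt(dP*1000*2*D / (f*L*rho))
vel = sqrt(716.07*1000*2*0.45962 / (0.042401*677.37*1000))
vel = 4.7873 m/s


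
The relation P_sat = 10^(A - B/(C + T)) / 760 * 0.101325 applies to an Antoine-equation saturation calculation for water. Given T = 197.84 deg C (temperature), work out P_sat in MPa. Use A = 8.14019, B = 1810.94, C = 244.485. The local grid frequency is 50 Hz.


P_sat = 10^(A - B/(C + T)) / 760 * 0.101325
P_sat = 10^(8.14019 - 1810.94/(244.485 + 197.84)) / 760 * 0.101325
P_sat = 1.4824 MPa


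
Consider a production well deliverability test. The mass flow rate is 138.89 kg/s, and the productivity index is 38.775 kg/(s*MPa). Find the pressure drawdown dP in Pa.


dP = mdot * 1000 / PI
dP = 138.89 * 1000 / 38.775
dP = 3581.947 kPa
Convert: 3581.947 kPa * 1000.0 = 3.5819e+06 Pa
dP = 3.5819e+06 Pa


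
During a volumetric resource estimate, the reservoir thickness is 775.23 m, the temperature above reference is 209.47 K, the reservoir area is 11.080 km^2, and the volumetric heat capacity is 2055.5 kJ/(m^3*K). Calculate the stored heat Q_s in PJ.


Step 1: Vr = A*1e6*hr = 11.08*1e6*775.23 = 8.589548e+09 m^3
Step 2: Q_s = Vr*rhoc*dT/1e12 = 8.589548e+09*2055.5*209.47/1e12 = 3698.4 PJ
Q_s = 3698.4 PJ


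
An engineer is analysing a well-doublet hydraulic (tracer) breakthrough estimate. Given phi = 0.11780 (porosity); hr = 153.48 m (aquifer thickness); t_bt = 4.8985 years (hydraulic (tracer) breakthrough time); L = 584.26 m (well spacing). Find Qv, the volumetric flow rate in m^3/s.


Qv = pi*hr*phi*L^2 / (3*t_bt*365.25*86400)
Qv = pi*153.48*0.11780*584.26^2 / (3*4.8985*365.25*86400)
Qv = 0.041809 m^3/s


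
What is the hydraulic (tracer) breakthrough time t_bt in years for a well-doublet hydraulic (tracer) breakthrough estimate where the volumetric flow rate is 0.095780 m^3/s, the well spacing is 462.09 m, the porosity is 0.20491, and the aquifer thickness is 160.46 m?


t_bt = pi * hr * phi * L^2 / (3 * Qv) / (365.25*86400)
t_bt = pi * 160.46 * 0.20491 * 462.09^2 / (3 * 0.095780) / (365.25*86400)
t_bt = 2.4324 years


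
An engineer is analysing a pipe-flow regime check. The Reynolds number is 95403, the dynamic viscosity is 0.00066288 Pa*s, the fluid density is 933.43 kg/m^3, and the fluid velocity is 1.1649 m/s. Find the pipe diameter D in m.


D = Re * mu / (rho * vel)
D = 95403 * 0.00066288 / (933.43 * 1.1649)
D = 0.058160 m


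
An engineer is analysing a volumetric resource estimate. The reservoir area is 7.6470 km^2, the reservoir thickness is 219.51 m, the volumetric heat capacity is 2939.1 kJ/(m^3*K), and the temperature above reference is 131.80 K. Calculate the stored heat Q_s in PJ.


Step 1: Vr = A*1e6*hr = 7.647*1e6*219.51 = 1.678593e+09 m^3
Step 2: Q_s = Vr*rhoc*dT/1e12 = 1.678593e+09*2939.1*131.8/1e12 = 650.24 PJ
Q_s = 650.24 PJ


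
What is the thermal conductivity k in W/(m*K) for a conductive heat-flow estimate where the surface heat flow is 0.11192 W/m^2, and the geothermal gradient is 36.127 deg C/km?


k = q * 1000 / grad
k = 0.11192 * 1000 / 36.127
k = 3.0980 W/(m*K)


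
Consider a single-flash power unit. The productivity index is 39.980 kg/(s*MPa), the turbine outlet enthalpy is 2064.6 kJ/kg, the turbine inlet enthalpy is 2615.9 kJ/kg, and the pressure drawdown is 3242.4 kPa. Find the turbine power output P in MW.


Step 1: mdot = PI * dP / 1000 = 39.98 * 3242.4 / 1000 = 129.6312 kg/s
Step 2: P = mdot*(h_in - h_out)/1000 = 129.6312*(2615.9 - 2064.6)/1000 = 71.466 MW
P = 71.466 MW


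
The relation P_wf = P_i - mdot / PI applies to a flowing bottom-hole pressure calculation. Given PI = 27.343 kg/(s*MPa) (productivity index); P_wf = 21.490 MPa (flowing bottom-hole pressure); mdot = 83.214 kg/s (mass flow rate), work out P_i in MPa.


P_i = P_wf + mdot / PI
P_i = 21.490 + 83.214 / 27.343
P_i = 24.533 MPa


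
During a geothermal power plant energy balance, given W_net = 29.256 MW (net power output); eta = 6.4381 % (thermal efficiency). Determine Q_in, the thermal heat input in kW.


Q_in = W_net / (eta / 100)
Q_in = 29.256 / (6.4381 / 100)
Q_in = 454.4198 MW
Convert: 454.4198 MW * 1000.0 = 4.5442e+05 kW
Q_in = 4.5442e+05 kW


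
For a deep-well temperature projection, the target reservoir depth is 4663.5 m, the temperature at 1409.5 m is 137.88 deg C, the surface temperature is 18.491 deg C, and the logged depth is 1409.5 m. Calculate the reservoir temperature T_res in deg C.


Step 1: grad = (T_d1 - T_surf)/d1 * 1000 = (137.88 - 18.491)/1409.5 * 1000 = 84.70309 deg C/km
Step 2: T_res = T_surf + grad*d2/1000 = 18.491 + 84.70309*4663.5/1000 = 413.50 deg C
T_res = 413.50 deg C


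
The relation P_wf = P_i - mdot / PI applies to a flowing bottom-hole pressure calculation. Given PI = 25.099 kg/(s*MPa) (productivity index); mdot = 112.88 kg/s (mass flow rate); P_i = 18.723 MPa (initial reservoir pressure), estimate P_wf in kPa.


P_wf = P_i - mdot / PI
P_wf = 18.723 - 112.88 / 25.099
P_wf = 14.22561 MPa
Convert: 14.22561 MPa * 1000.0 = 14226 kPa
P_wf = 14226 kPa


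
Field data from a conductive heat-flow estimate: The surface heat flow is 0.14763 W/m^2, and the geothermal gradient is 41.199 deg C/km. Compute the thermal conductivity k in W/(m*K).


k = q * 1000 / grad
k = 0.14763 * 1000 / 41.199
k = 3.5833 W/(m*K)


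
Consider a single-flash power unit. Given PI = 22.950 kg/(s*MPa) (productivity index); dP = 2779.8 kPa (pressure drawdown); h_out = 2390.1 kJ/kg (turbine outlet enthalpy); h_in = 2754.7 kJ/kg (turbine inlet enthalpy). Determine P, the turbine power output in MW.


Step 1: mdot = PI * dP / 1000 = 22.95 * 2779.8 / 1000 = 63.79641 kg/s
Step 2: P = mdot*(h_in - h_out)/1000 = 63.79641*(2754.7 - 2390.1)/1000 = 23.260 MW
P = 23.260 MW


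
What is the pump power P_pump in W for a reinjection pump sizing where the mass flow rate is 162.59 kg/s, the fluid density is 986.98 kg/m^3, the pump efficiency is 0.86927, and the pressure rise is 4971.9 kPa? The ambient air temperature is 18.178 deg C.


P_pump = mdot * dP / (rho * eta)
P_pump = 162.59 * 4971.9 / (986.98 * 0.86927)
P_pump = 942.2219 kW
Convert: 942.2219 kW * 1000.0 = 9.4222e+05 W
P_pump = 9.4222e+05 W


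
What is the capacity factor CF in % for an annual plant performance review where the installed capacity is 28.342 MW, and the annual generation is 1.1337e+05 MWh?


CF = E_a / (cap * 8760) * 100
CF = 1.1337e+05 / (28.342 * 8760) * 100
CF = 45.663 %


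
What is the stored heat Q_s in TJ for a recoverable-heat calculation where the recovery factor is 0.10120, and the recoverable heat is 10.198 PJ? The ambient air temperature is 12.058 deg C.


Q_s = Q_rec / RF
Q_s = 10.198 / 0.10120
Q_s = 100.7708 PJ
Convert: 100.7708 PJ * 1000.0 = 1.0077e+05 TJ
Q_s = 1.0077e+05 TJ


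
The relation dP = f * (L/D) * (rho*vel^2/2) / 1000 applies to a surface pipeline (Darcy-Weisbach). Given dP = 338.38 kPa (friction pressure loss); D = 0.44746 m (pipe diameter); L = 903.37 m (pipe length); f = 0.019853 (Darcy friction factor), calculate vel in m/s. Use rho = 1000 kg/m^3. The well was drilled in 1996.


vel = sqrt(dP*1000*2*D / (f*L*rho))
vel = sqrt(338.38*1000*2*0.44746 / (0.019853*903.37*1000))
vel = 4.1091 m/s


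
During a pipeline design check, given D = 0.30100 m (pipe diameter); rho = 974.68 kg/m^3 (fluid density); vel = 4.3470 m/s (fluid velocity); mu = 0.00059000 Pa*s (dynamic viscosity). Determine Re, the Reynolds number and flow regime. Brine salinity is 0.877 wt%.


Step 1: Re = rho*vel*D/mu = 974.68*4.347*0.301/0.00059 = 2.1616e+06
Step 2: Re = 2.1616e+06 > 4000, so flow is turbulent.
Re = 2.1616e+06 (turbulent)


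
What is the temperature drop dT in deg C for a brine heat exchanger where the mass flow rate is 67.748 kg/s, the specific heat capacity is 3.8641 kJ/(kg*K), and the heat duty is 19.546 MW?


dT = Q * 1000 / (mdot * cp)
dT = 19.546 * 1000 / (67.748 * 3.8641)
dT = 74.66431 K
Convert (temperature difference, 1 K = 1 deg C): 74.66431 K = 74.66431 deg C
dT = 74.664 deg C


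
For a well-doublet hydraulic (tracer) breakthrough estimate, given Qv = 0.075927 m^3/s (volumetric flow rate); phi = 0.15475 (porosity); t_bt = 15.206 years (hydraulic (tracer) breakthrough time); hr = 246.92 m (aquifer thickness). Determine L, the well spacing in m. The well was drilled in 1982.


L = sqrt(t_bt*365.25*86400*3*Qv / (pi*hr*phi))
L = sqrt(15.206*365.25*86400*3*0.075927 / (pi*246.92*0.15475))
L = 954.22 m


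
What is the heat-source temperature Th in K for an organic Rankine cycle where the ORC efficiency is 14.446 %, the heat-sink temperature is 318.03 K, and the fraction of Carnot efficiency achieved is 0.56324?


Th = Tc / (1 - (eta_orc/100)/f)
Th = 318.03 / (1 - (14.446/100)/0.56324)
Th = 427.74 K


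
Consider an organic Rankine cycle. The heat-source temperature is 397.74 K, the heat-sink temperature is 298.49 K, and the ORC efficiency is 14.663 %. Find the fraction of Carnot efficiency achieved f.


f = (eta_orc/100) / (1 - Tc/Th)
f = (14.663/100) / (1 - 298.49/397.74)
f = 0.58761


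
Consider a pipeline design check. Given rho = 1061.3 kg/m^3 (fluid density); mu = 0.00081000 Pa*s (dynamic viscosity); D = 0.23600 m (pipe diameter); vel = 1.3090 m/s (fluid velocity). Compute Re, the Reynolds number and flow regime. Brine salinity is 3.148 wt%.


Step 1: Re = rho*vel*D/mu = 1061.3*1.309*0.236/0.00081 = 4.0477e+05
Step 2: Re = 4.0477e+05 > 4000, so flow is turbulent.
Re = 4.0477e+05 (turbulent)


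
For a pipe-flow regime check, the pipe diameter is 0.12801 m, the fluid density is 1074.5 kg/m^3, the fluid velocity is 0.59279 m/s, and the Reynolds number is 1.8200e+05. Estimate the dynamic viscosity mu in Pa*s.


mu = rho * vel * D / Re
mu = 1074.5 * 0.59279 * 0.12801 / 1.8200e+05
mu = 0.00044800 Pa*s


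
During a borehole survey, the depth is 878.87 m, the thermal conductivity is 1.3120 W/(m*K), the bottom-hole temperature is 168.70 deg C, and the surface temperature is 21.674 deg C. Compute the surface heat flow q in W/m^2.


Step 1: grad = (T_d - T_surf)/d * 1000 = (168.7 - 21.674)/878.87 * 1000 = 167.2898 deg C/km
Step 2: q = k * grad / 1000 = 1.312 * 167.2898 / 1000 = 0.21948 W/m^2
q = 0.21948 W/m^2


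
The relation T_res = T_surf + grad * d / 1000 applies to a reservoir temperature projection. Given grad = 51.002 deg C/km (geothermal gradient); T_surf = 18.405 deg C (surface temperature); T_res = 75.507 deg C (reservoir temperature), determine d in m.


d = (T_res - T_surf) / grad * 1000
d = (75.507 - 18.405) / 51.002 * 1000
d = 1119.6 m
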